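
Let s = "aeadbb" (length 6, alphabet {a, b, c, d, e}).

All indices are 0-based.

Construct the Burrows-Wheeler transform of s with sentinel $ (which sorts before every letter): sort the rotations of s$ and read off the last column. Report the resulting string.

rank  rotation last
    0  $aeadbb  b
    1  adbb$ae  e
    2  aeadbb$  $
    3  b$aeadb  b
    4  bb$aead  d
    5  dbb$aea  a
    6  eadbb$a  a

be$bdaa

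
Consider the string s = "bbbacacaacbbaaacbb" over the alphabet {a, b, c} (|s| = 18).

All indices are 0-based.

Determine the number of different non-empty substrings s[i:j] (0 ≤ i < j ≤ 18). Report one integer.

sorted suffixes:
  #0 SA[0]=12  'aaacbb'
  #1 SA[1]=13  'aacbb'
  #2 SA[2]=7  'aacbbaaacbb'
  #3 SA[3]=5  'acaacbbaaacbb'
  #4 SA[4]=3  'acacaacbbaaacbb'
  #5 SA[5]=14  'acbb'
  #6 SA[6]=8  'acbbaaacbb'
  #7 SA[7]=17  'b'
  #8 SA[8]=11  'baaacbb'
  #9 SA[9]=2  'bacacaacbbaaacbb'
  #10 SA[10]=16  'bb'
  #11 SA[11]=10  'bbaaacbb'
  #12 SA[12]=1  'bbacacaacbbaaacbb'
  #13 SA[13]=0  'bbbacacaacbbaaacbb'
  #14 SA[14]=6  'caacbbaaacbb'
  #15 SA[15]=4  'cacaacbbaaacbb'
  #16 SA[16]=15  'cbb'
  #17 SA[17]=9  'cbbaaacbb'

SA = [12, 13, 7, 5, 3, 14, 8, 17, 11, 2, 16, 10, 1, 0, 6, 4, 15, 9]
i: (SA[i-1],SA[i]) lcp shared
  1: (12,13) 2 'aa'
  2: (13,7) 5 'aacbb'
  3: (7,5) 1 'a'
  4: (5,3) 3 'aca'
  5: (3,14) 2 'ac'
  6: (14,8) 4 'acbb'
  7: (8,17) 0 ''
  8: (17,11) 1 'b'
  9: (11,2) 2 'ba'
  10: (2,16) 1 'b'
  11: (16,10) 2 'bb'
  12: (10,1) 3 'bba'
  13: (1,0) 2 'bb'
  14: (0,6) 0 ''
  15: (6,4) 2 'ca'
  16: (4,15) 1 'c'
  17: (15,9) 3 'cbb'

n(n+1)/2 = 18·19/2 = 171
Σ LCP = 0 + 2 + 5 + 1 + 3 + 2 + 4 + 0 + 1 + 2 + 1 + 2 + 3 + 2 + 0 + 2 + 1 + 3 = 34
distinct = 171 − 34 = 137

137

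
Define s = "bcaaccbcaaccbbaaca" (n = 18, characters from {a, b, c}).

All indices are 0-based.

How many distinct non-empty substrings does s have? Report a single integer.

rank | idx | suffix
   0 |  17 | a
   1 |  14 | aaca
   2 |   8 | aaccbbaaca
   3 |   2 | aaccbcaaccbbaaca
   4 |  15 | aca
   5 |   9 | accbbaaca
   6 |   3 | accbcaaccbbaaca
   7 |  13 | baaca
   8 |  12 | bbaaca
   9 |   6 | bcaaccbbaaca
  10 |   0 | bcaaccbcaaccbbaaca
  11 |  16 | ca
  12 |   7 | caaccbbaaca
  13 |   1 | caaccbcaaccbbaaca
  14 |  11 | cbbaaca
  15 |   5 | cbcaaccbbaaca
  16 |  10 | ccbbaaca
  17 |   4 | ccbcaaccbbaaca

SA = [17, 14, 8, 2, 15, 9, 3, 13, 12, 6, 0, 16, 7, 1, 11, 5, 10, 4]
rank  pair      lcp
   1  s[17:],s[14:]  1  'a'
   2  s[14:],s[8:]  3  'aac'
   3  s[8:],s[2:]  5  'aaccb'
   4  s[2:],s[15:]  1  'a'
   5  s[15:],s[9:]  2  'ac'
   6  s[9:],s[3:]  4  'accb'
   7  s[3:],s[13:]  0  ''
   8  s[13:],s[12:]  1  'b'
   9  s[12:],s[6:]  1  'b'
  10  s[6:],s[0:]  7  'bcaaccb'
  11  s[0:],s[16:]  0  ''
  12  s[16:],s[7:]  2  'ca'
  13  s[7:],s[1:]  6  'caaccb'
  14  s[1:],s[11:]  1  'c'
  15  s[11:],s[5:]  2  'cb'
  16  s[5:],s[10:]  1  'c'
  17  s[10:],s[4:]  3  'ccb'

n(n+1)/2 = 18·19/2 = 171
Σ LCP = 0 + 1 + 3 + 5 + 1 + 2 + 4 + 0 + 1 + 1 + 7 + 0 + 2 + 6 + 1 + 2 + 1 + 3 = 40
distinct = 171 − 40 = 131

131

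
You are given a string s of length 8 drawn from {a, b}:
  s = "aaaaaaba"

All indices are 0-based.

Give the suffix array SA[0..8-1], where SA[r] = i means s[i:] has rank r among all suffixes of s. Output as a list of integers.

[7, 0, 1, 2, 3, 4, 5, 6]

sorted suffixes:
  #0 SA[0]=7  'a'
  #1 SA[1]=0  'aaaaaaba'
  #2 SA[2]=1  'aaaaaba'
  #3 SA[3]=2  'aaaaba'
  #4 SA[4]=3  'aaaba'
  #5 SA[5]=4  'aaba'
  #6 SA[6]=5  'aba'
  #7 SA[7]=6  'ba'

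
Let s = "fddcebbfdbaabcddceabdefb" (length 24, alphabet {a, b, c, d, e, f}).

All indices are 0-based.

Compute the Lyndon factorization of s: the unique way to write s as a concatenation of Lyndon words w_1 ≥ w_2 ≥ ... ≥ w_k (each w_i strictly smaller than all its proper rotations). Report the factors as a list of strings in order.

["f", "d", "d", "ce", "bbfd", "b", "aabcddceabdefb"]

emit factor 1: 'f' (i=0, period=1)
emit factor 2: 'd' (i=1, period=1)
emit factor 3: 'd' (i=2, period=1)
emit factor 4: 'ce' (i=3, period=2)
emit factor 5: 'bbfd' (i=5, period=4)
emit factor 6: 'b' (i=9, period=1)
emit factor 7: 'aabcddceabdefb' (i=10, period=14)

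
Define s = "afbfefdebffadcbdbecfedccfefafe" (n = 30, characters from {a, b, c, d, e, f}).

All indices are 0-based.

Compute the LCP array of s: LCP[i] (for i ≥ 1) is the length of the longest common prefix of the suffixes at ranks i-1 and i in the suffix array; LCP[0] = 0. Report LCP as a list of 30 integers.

sorted suffixes:
  #0 SA[0]=11  'adcbdbecfedccfefafe'
  #1 SA[1]=0  'afbfefdebffadcbdbecfedccfefafe'
  #2 SA[2]=27  'afe'
  #3 SA[3]=14  'bdbecfedccfefafe'
  #4 SA[4]=16  'becfedccfefafe'
  #5 SA[5]=2  'bfefdebffadcbdbecfedccfefafe'
  #6 SA[6]=8  'bffadcbdbecfedccfefafe'
  #7 SA[7]=13  'cbdbecfedccfefafe'
  #8 SA[8]=22  'ccfefafe'
  #9 SA[9]=18  'cfedccfefafe'
  #10 SA[10]=23  'cfefafe'
  #11 SA[11]=15  'dbecfedccfefafe'
  #12 SA[12]=12  'dcbdbecfedccfefafe'
  #13 SA[13]=21  'dccfefafe'
  #14 SA[14]=6  'debffadcbdbecfedccfefafe'
  #15 SA[15]=29  'e'
  #16 SA[16]=7  'ebffadcbdbecfedccfefafe'
  #17 SA[17]=17  'ecfedccfefafe'
  #18 SA[18]=20  'edccfefafe'
  #19 SA[19]=25  'efafe'
  #20 SA[20]=4  'efdebffadcbdbecfedccfefafe'
  #21 SA[21]=10  'fadcbdbecfedccfefafe'
  #22 SA[22]=26  'fafe'
  #23 SA[23]=1  'fbfefdebffadcbdbecfedccfefafe'
  #24 SA[24]=5  'fdebffadcbdbecfedccfefafe'
  #25 SA[25]=28  'fe'
  #26 SA[26]=19  'fedccfefafe'
  #27 SA[27]=24  'fefafe'
  #28 SA[28]=3  'fefdebffadcbdbecfedccfefafe'
  #29 SA[29]=9  'ffadcbdbecfedccfefafe'

SA = [11, 0, 27, 14, 16, 2, 8, 13, 22, 18, 23, 15, 12, 21, 6, 29, 7, 17, 20, 25, 4, 10, 26, 1, 5, 28, 19, 24, 3, 9]
rank  pair      lcp
   1  s[11:],s[0:]  1  'a'
   2  s[0:],s[27:]  2  'af'
   3  s[27:],s[14:]  0  ''
   4  s[14:],s[16:]  1  'b'
   5  s[16:],s[2:]  1  'b'
   6  s[2:],s[8:]  2  'bf'
   7  s[8:],s[13:]  0  ''
   8  s[13:],s[22:]  1  'c'
   9  s[22:],s[18:]  1  'c'
  10  s[18:],s[23:]  3  'cfe'
  11  s[23:],s[15:]  0  ''
  12  s[15:],s[12:]  1  'd'
  13  s[12:],s[21:]  2  'dc'
  14  s[21:],s[6:]  1  'd'
  15  s[6:],s[29:]  0  ''
  16  s[29:],s[7:]  1  'e'
  17  s[7:],s[17:]  1  'e'
  18  s[17:],s[20:]  1  'e'
  19  s[20:],s[25:]  1  'e'
  20  s[25:],s[4:]  2  'ef'
  21  s[4:],s[10:]  0  ''
  22  s[10:],s[26:]  2  'fa'
  23  s[26:],s[1:]  1  'f'
  24  s[1:],s[5:]  1  'f'
  25  s[5:],s[28:]  1  'f'
  26  s[28:],s[19:]  2  'fe'
  27  s[19:],s[24:]  2  'fe'
  28  s[24:],s[3:]  3  'fef'
  29  s[3:],s[9:]  1  'f'

[0, 1, 2, 0, 1, 1, 2, 0, 1, 1, 3, 0, 1, 2, 1, 0, 1, 1, 1, 1, 2, 0, 2, 1, 1, 1, 2, 2, 3, 1]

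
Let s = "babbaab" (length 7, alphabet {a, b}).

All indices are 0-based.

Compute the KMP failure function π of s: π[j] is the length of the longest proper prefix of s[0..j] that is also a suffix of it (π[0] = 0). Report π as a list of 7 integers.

π[0] = 0
j=1 s[j]='a': π[1]=0 (border '')
j=2 s[j]='b': π[2]=1 (border 'b')
j=3 s[j]='b': k: 1→0; π[3]=1 (border 'b')
j=4 s[j]='a': π[4]=2 (border 'ba')
j=5 s[j]='a': k: 2→0; π[5]=0 (border '')
j=6 s[j]='b': π[6]=1 (border 'b')

[0, 0, 1, 1, 2, 0, 1]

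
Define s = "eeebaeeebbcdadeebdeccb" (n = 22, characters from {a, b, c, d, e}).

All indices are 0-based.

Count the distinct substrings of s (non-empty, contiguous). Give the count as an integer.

rank→(start, suffix):
  0 → (12, 'adeebdeccb')
  1 → (4, 'aeeebbcdadeebdeccb')
  2 → (21, 'b')
  3 → (3, 'baeeebbcdadeebdeccb')
  4 → (8, 'bbcdadeebdeccb')
  5 → (9, 'bcdadeebdeccb')
  6 → (16, 'bdeccb')
  7 → (20, 'cb')
  8 → (19, 'ccb')
  9 → (10, 'cdadeebdeccb')
  10 → (11, 'dadeebdeccb')
  11 → (17, 'deccb')
  12 → (13, 'deebdeccb')
  13 → (2, 'ebaeeebbcdadeebdeccb')
  14 → (7, 'ebbcdadeebdeccb')
  15 → (15, 'ebdeccb')
  16 → (18, 'eccb')
  17 → (1, 'eebaeeebbcdadeebdeccb')
  18 → (6, 'eebbcdadeebdeccb')
  19 → (14, 'eebdeccb')
  20 → (0, 'eeebaeeebbcdadeebdeccb')
  21 → (5, 'eeebbcdadeebdeccb')

SA = [12, 4, 21, 3, 8, 9, 16, 20, 19, 10, 11, 17, 13, 2, 7, 15, 18, 1, 6, 14, 0, 5]
[i] adj suffixes → lcp
  [1] 12/4 → 1 ('a')
  [2] 4/21 → 0 ('')
  [3] 21/3 → 1 ('b')
  [4] 3/8 → 1 ('b')
  [5] 8/9 → 1 ('b')
  [6] 9/16 → 1 ('b')
  [7] 16/20 → 0 ('')
  [8] 20/19 → 1 ('c')
  [9] 19/10 → 1 ('c')
  [10] 10/11 → 0 ('')
  [11] 11/17 → 1 ('d')
  [12] 17/13 → 2 ('de')
  [13] 13/2 → 0 ('')
  [14] 2/7 → 2 ('eb')
  [15] 7/15 → 2 ('eb')
  [16] 15/18 → 1 ('e')
  [17] 18/1 → 1 ('e')
  [18] 1/6 → 3 ('eeb')
  [19] 6/14 → 3 ('eeb')
  [20] 14/0 → 2 ('ee')
  [21] 0/5 → 4 ('eeeb')

n(n+1)/2 = 22·23/2 = 253
Σ LCP = 0 + 1 + 0 + 1 + 1 + 1 + 1 + 0 + 1 + 1 + 0 + 1 + 2 + 0 + 2 + 2 + 1 + 1 + 3 + 3 + 2 + 4 = 28
distinct = 253 − 28 = 225

225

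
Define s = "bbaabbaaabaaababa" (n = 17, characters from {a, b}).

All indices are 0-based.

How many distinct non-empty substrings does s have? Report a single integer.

111

rank | idx | suffix
   0 |  16 | a
   1 |   6 | aaabaaababa
   2 |  10 | aaababa
   3 |   7 | aabaaababa
   4 |  11 | aababa
   5 |   2 | aabbaaabaaababa
   6 |  14 | aba
   7 |   8 | abaaababa
   8 |  12 | ababa
   9 |   3 | abbaaabaaababa
  10 |  15 | ba
  11 |   5 | baaabaaababa
  12 |   9 | baaababa
  13 |   1 | baabbaaabaaababa
  14 |  13 | baba
  15 |   4 | bbaaabaaababa
  16 |   0 | bbaabbaaabaaababa

SA = [16, 6, 10, 7, 11, 2, 14, 8, 12, 3, 15, 5, 9, 1, 13, 4, 0]
rank  pair      lcp
   1  s[16:],s[6:]  1  'a'
   2  s[6:],s[10:]  5  'aaaba'
   3  s[10:],s[7:]  2  'aa'
   4  s[7:],s[11:]  4  'aaba'
   5  s[11:],s[2:]  3  'aab'
   6  s[2:],s[14:]  1  'a'
   7  s[14:],s[8:]  3  'aba'
   8  s[8:],s[12:]  3  'aba'
   9  s[12:],s[3:]  2  'ab'
  10  s[3:],s[15:]  0  ''
  11  s[15:],s[5:]  2  'ba'
  12  s[5:],s[9:]  6  'baaaba'
  13  s[9:],s[1:]  3  'baa'
  14  s[1:],s[13:]  2  'ba'
  15  s[13:],s[4:]  1  'b'
  16  s[4:],s[0:]  4  'bbaa'

n(n+1)/2 = 17·18/2 = 153
Σ LCP = 0 + 1 + 5 + 2 + 4 + 3 + 1 + 3 + 3 + 2 + 0 + 2 + 6 + 3 + 2 + 1 + 4 = 42
distinct = 153 − 42 = 111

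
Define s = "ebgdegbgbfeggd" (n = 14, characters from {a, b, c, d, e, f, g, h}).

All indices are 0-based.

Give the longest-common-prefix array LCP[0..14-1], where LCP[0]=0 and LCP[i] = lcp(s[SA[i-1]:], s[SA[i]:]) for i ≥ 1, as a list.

[0, 1, 2, 0, 1, 0, 1, 2, 0, 0, 2, 1, 2, 1]

sorted suffixes:
  #0 SA[0]=8  'bfeggd'
  #1 SA[1]=6  'bgbfeggd'
  #2 SA[2]=1  'bgdegbgbfeggd'
  #3 SA[3]=13  'd'
  #4 SA[4]=3  'degbgbfeggd'
  #5 SA[5]=0  'ebgdegbgbfeggd'
  #6 SA[6]=4  'egbgbfeggd'
  #7 SA[7]=10  'eggd'
  #8 SA[8]=9  'feggd'
  #9 SA[9]=7  'gbfeggd'
  #10 SA[10]=5  'gbgbfeggd'
  #11 SA[11]=12  'gd'
  #12 SA[12]=2  'gdegbgbfeggd'
  #13 SA[13]=11  'ggd'

SA = [8, 6, 1, 13, 3, 0, 4, 10, 9, 7, 5, 12, 2, 11]
i: (SA[i-1],SA[i]) lcp shared
  1: (8,6) 1 'b'
  2: (6,1) 2 'bg'
  3: (1,13) 0 ''
  4: (13,3) 1 'd'
  5: (3,0) 0 ''
  6: (0,4) 1 'e'
  7: (4,10) 2 'eg'
  8: (10,9) 0 ''
  9: (9,7) 0 ''
  10: (7,5) 2 'gb'
  11: (5,12) 1 'g'
  12: (12,2) 2 'gd'
  13: (2,11) 1 'g'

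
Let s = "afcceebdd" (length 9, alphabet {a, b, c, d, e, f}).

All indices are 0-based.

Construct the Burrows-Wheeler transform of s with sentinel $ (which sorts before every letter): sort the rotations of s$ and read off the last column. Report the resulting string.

d$efcdbeca

rank  rotation    last
    0  $afcceebdd  d
    1  afcceebdd$  $
    2  bdd$afccee  e
    3  cceebdd$af  f
    4  ceebdd$afc  c
    5  d$afcceebd  d
    6  dd$afcceeb  b
    7  ebdd$afcce  e
    8  eebdd$afcc  c
    9  fcceebdd$a  a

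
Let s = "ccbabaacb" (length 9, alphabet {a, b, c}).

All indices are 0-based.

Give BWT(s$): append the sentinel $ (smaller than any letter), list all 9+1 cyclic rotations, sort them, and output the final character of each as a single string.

bbbacacac$

rank  rotation    last
    0  $ccbabaacb  b
    1  aacb$ccbab  b
    2  abaacb$ccb  b
    3  acb$ccbaba  a
    4  b$ccbabaac  c
    5  baacb$ccba  a
    6  babaacb$cc  c
    7  cb$ccbabaa  a
    8  cbabaacb$c  c
    9  ccbabaacb$  $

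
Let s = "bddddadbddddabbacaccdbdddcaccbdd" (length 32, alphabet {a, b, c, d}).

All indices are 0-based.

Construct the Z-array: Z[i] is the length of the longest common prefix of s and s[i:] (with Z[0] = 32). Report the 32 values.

Z[0]=32
i=1: fresh scan; Z[1]=0
i=2: fresh scan; Z[2]=0
i=3: fresh scan; Z[3]=0
i=4: fresh scan; Z[4]=0
i=5: fresh scan; Z[5]=0
i=6: fresh scan; Z[6]=0
i=7: fresh scan; Z[7]=6 scan→box=[7,13)
i=8: min(r-i=5, Z[1]=0)=0; Z[8]=0
i=9: min(r-i=4, Z[2]=0)=0; Z[9]=0
i=10: min(r-i=3, Z[3]=0)=0; Z[10]=0
i=11: min(r-i=2, Z[4]=0)=0; Z[11]=0
i=12: min(r-i=1, Z[5]=0)=0; Z[12]=0
i=13: fresh scan; Z[13]=1 scan→box=[13,14)
i=14: fresh scan; Z[14]=1 scan→box=[14,15)
i=15: fresh scan; Z[15]=0
i=16: fresh scan; Z[16]=0
i=17: fresh scan; Z[17]=0
i=18: fresh scan; Z[18]=0
i=19: fresh scan; Z[19]=0
i=20: fresh scan; Z[20]=0
i=21: fresh scan; Z[21]=4 scan→box=[21,25)
i=22: min(r-i=3, Z[1]=0)=0; Z[22]=0
i=23: min(r-i=2, Z[2]=0)=0; Z[23]=0
i=24: min(r-i=1, Z[3]=0)=0; Z[24]=0
i=25: fresh scan; Z[25]=0
i=26: fresh scan; Z[26]=0
i=27: fresh scan; Z[27]=0
i=28: fresh scan; Z[28]=0
i=29: fresh scan; Z[29]=3 scan→box=[29,32)
i=30: min(r-i=2, Z[1]=0)=0; Z[30]=0
i=31: min(r-i=1, Z[2]=0)=0; Z[31]=0

[32, 0, 0, 0, 0, 0, 0, 6, 0, 0, 0, 0, 0, 1, 1, 0, 0, 0, 0, 0, 0, 4, 0, 0, 0, 0, 0, 0, 0, 3, 0, 0]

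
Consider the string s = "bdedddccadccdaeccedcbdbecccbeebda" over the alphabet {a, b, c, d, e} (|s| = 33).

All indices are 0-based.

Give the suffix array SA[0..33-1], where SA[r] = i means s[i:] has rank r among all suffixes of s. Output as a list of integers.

[32, 8, 13, 30, 20, 0, 22, 27, 7, 19, 26, 6, 25, 24, 10, 15, 11, 16, 31, 12, 21, 18, 5, 9, 4, 3, 1, 29, 23, 14, 17, 2, 28]

sorted suffixes:
  #0 SA[0]=32  'a'
  #1 SA[1]=8  'adccdaeccedcbdbecccbeebda'
  #2 SA[2]=13  'aeccedcbdbecccbeebda'
  #3 SA[3]=30  'bda'
  #4 SA[4]=20  'bdbecccbeebda'
  #5 SA[5]=0  'bdedddccadccdaeccedcbdbecccbeebda'
  #6 SA[6]=22  'becccbeebda'
  #7 SA[7]=27  'beebda'
  #8 SA[8]=7  'cadccdaeccedcbdbecccbeebda'
  #9 SA[9]=19  'cbdbecccbeebda'
  #10 SA[10]=26  'cbeebda'
  #11 SA[11]=6  'ccadccdaeccedcbdbecccbeebda'
  #12 SA[12]=25  'ccbeebda'
  #13 SA[13]=24  'cccbeebda'
  #14 SA[14]=10  'ccdaeccedcbdbecccbeebda'
  #15 SA[15]=15  'ccedcbdbecccbeebda'
  #16 SA[16]=11  'cdaeccedcbdbecccbeebda'
  #17 SA[17]=16  'cedcbdbecccbeebda'
  #18 SA[18]=31  'da'
  #19 SA[19]=12  'daeccedcbdbecccbeebda'
  #20 SA[20]=21  'dbecccbeebda'
  #21 SA[21]=18  'dcbdbecccbeebda'
  #22 SA[22]=5  'dccadccdaeccedcbdbecccbeebda'
  #23 SA[23]=9  'dccdaeccedcbdbecccbeebda'
  #24 SA[24]=4  'ddccadccdaeccedcbdbecccbeebda'
  #25 SA[25]=3  'dddccadccdaeccedcbdbecccbeebda'
  #26 SA[26]=1  'dedddccadccdaeccedcbdbecccbeebda'
  #27 SA[27]=29  'ebda'
  #28 SA[28]=23  'ecccbeebda'
  #29 SA[29]=14  'eccedcbdbecccbeebda'
  #30 SA[30]=17  'edcbdbecccbeebda'
  #31 SA[31]=2  'edddccadccdaeccedcbdbecccbeebda'
  #32 SA[32]=28  'eebda'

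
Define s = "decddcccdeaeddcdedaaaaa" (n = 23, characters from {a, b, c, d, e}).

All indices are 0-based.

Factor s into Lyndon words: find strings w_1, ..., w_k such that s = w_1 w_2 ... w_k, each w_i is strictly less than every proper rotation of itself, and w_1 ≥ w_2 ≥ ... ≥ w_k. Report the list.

emit factor 1: 'de' (i=0, period=2)
emit factor 2: 'cdd' (i=2, period=3)
emit factor 3: 'cccde' (i=5, period=5)
emit factor 4: 'aeddcded' (i=10, period=8)
emit factor 5: 'a' (i=18, period=1)
emit factor 6: 'a' (i=19, period=1)
emit factor 7: 'a' (i=20, period=1)
emit factor 8: 'a' (i=21, period=1)
emit factor 9: 'a' (i=22, period=1)

["de", "cdd", "cccde", "aeddcded", "a", "a", "a", "a", "a"]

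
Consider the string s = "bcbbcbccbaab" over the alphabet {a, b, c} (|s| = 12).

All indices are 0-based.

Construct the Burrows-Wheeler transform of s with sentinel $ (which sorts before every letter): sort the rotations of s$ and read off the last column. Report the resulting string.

bbaacc$bccbbb

rank  rotation       last
    0  $bcbbcbccbaab  b
    1  aab$bcbbcbccb  b
    2  ab$bcbbcbccba  a
    3  b$bcbbcbccbaa  a
    4  baab$bcbbcbcc  c
    5  bbcbccbaab$bc  c
    6  bcbbcbccbaab$  $
    7  bcbccbaab$bcb  b
    8  bccbaab$bcbbc  c
    9  cbaab$bcbbcbc  c
   10  cbbcbccbaab$b  b
   11  cbccbaab$bcbb  b
   12  ccbaab$bcbbcb  b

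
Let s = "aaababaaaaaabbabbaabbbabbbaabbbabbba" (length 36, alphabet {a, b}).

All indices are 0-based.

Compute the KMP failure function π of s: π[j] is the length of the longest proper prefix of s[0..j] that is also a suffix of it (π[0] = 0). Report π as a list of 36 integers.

[0, 1, 2, 0, 1, 0, 1, 2, 3, 3, 3, 3, 4, 0, 1, 0, 0, 1, 2, 0, 0, 0, 1, 0, 0, 0, 1, 2, 0, 0, 0, 1, 0, 0, 0, 1]

π[0] = 0
j=1 s[j]='a': π[1]=1 (border 'a')
j=2 s[j]='a': π[2]=2 (border 'aa')
j=3 s[j]='b': k: 2→1→0; π[3]=0 (border '')
j=4 s[j]='a': π[4]=1 (border 'a')
j=5 s[j]='b': k: 1→0; π[5]=0 (border '')
j=6 s[j]='a': π[6]=1 (border 'a')
j=7 s[j]='a': π[7]=2 (border 'aa')
j=8 s[j]='a': π[8]=3 (border 'aaa')
j=9 s[j]='a': k: 3→2; π[9]=3 (border 'aaa')
j=10 s[j]='a': k: 3→2; π[10]=3 (border 'aaa')
j=11 s[j]='a': k: 3→2; π[11]=3 (border 'aaa')
j=12 s[j]='b': π[12]=4 (border 'aaab')
j=13 s[j]='b': k: 4→0; π[13]=0 (border '')
j=14 s[j]='a': π[14]=1 (border 'a')
j=15 s[j]='b': k: 1→0; π[15]=0 (border '')
j=16 s[j]='b': π[16]=0 (border '')
j=17 s[j]='a': π[17]=1 (border 'a')
j=18 s[j]='a': π[18]=2 (border 'aa')
j=19 s[j]='b': k: 2→1→0; π[19]=0 (border '')
j=20 s[j]='b': π[20]=0 (border '')
j=21 s[j]='b': π[21]=0 (border '')
j=22 s[j]='a': π[22]=1 (border 'a')
j=23 s[j]='b': k: 1→0; π[23]=0 (border '')
j=24 s[j]='b': π[24]=0 (border '')
j=25 s[j]='b': π[25]=0 (border '')
j=26 s[j]='a': π[26]=1 (border 'a')
j=27 s[j]='a': π[27]=2 (border 'aa')
j=28 s[j]='b': k: 2→1→0; π[28]=0 (border '')
j=29 s[j]='b': π[29]=0 (border '')
j=30 s[j]='b': π[30]=0 (border '')
j=31 s[j]='a': π[31]=1 (border 'a')
j=32 s[j]='b': k: 1→0; π[32]=0 (border '')
j=33 s[j]='b': π[33]=0 (border '')
j=34 s[j]='b': π[34]=0 (border '')
j=35 s[j]='a': π[35]=1 (border 'a')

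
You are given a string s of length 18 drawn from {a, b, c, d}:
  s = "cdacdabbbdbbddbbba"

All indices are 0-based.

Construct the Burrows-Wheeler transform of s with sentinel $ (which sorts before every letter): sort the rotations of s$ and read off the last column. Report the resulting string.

abddbbdabdbba$ccdbb

rank  rotation             last
    0  $cdacdabbbdbbddbbba  a
    1  a$cdacdabbbdbbddbbb  b
    2  abbbdbbddbbba$cdacd  d
    3  acdabbbdbbddbbba$cd  d
    4  ba$cdacdabbbdbbddbb  b
    5  bba$cdacdabbbdbbddb  b
    6  bbba$cdacdabbbdbbdd  d
    7  bbbdbbddbbba$cdacda  a
    8  bbdbbddbbba$cdacdab  b
    9  bbddbbba$cdacdabbbd  d
   10  bdbbddbbba$cdacdabb  b
   11  bddbbba$cdacdabbbdb  b
   12  cdabbbdbbddbbba$cda  a
   13  cdacdabbbdbbddbbba$  $
   14  dabbbdbbddbbba$cdac  c
   15  dacdabbbdbbddbbba$c  c
   16  dbbba$cdacdabbbdbbd  d
   17  dbbddbbba$cdacdabbb  b
   18  ddbbba$cdacdabbbdbb  b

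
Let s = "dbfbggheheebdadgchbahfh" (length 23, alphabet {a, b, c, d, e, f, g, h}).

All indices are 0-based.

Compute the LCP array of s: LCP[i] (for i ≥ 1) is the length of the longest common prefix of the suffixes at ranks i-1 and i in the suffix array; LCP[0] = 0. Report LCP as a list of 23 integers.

[0, 1, 0, 1, 1, 1, 0, 0, 1, 1, 0, 1, 1, 0, 1, 0, 1, 1, 0, 1, 1, 2, 1]

rank→(start, suffix):
  0 → (13, 'adgchbahfh')
  1 → (19, 'ahfh')
  2 → (18, 'bahfh')
  3 → (11, 'bdadgchbahfh')
  4 → (1, 'bfbggheheebdadgchbahfh')
  5 → (3, 'bggheheebdadgchbahfh')
  6 → (16, 'chbahfh')
  7 → (12, 'dadgchbahfh')
  8 → (0, 'dbfbggheheebdadgchbahfh')
  9 → (14, 'dgchbahfh')
  10 → (10, 'ebdadgchbahfh')
  11 → (9, 'eebdadgchbahfh')
  12 → (7, 'eheebdadgchbahfh')
  13 → (2, 'fbggheheebdadgchbahfh')
  14 → (21, 'fh')
  15 → (15, 'gchbahfh')
  16 → (4, 'ggheheebdadgchbahfh')
  17 → (5, 'gheheebdadgchbahfh')
  18 → (22, 'h')
  19 → (17, 'hbahfh')
  20 → (8, 'heebdadgchbahfh')
  21 → (6, 'heheebdadgchbahfh')
  22 → (20, 'hfh')

SA = [13, 19, 18, 11, 1, 3, 16, 12, 0, 14, 10, 9, 7, 2, 21, 15, 4, 5, 22, 17, 8, 6, 20]
rank  pair      lcp
   1  s[13:],s[19:]  1  'a'
   2  s[19:],s[18:]  0  ''
   3  s[18:],s[11:]  1  'b'
   4  s[11:],s[1:]  1  'b'
   5  s[1:],s[3:]  1  'b'
   6  s[3:],s[16:]  0  ''
   7  s[16:],s[12:]  0  ''
   8  s[12:],s[0:]  1  'd'
   9  s[0:],s[14:]  1  'd'
  10  s[14:],s[10:]  0  ''
  11  s[10:],s[9:]  1  'e'
  12  s[9:],s[7:]  1  'e'
  13  s[7:],s[2:]  0  ''
  14  s[2:],s[21:]  1  'f'
  15  s[21:],s[15:]  0  ''
  16  s[15:],s[4:]  1  'g'
  17  s[4:],s[5:]  1  'g'
  18  s[5:],s[22:]  0  ''
  19  s[22:],s[17:]  1  'h'
  20  s[17:],s[8:]  1  'h'
  21  s[8:],s[6:]  2  'he'
  22  s[6:],s[20:]  1  'h'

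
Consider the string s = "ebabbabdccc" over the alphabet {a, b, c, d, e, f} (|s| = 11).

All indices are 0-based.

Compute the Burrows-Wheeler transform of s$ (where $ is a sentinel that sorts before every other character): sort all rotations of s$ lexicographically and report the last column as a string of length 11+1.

rank  rotation      last
    0  $ebabbabdccc  c
    1  abbabdccc$eb  b
    2  abdccc$ebabb  b
    3  babbabdccc$e  e
    4  babdccc$ebab  b
    5  bbabdccc$eba  a
    6  bdccc$ebabba  a
    7  c$ebabbabdcc  c
    8  cc$ebabbabdc  c
    9  ccc$ebabbabd  d
   10  dccc$ebabbab  b
   11  ebabbabdccc$  $

cbbebaaccdb$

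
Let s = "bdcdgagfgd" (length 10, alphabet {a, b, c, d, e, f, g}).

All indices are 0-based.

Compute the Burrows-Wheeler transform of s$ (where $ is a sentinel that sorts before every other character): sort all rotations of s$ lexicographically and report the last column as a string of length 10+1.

rank  rotation     last
    0  $bdcdgagfgd  d
    1  agfgd$bdcdg  g
    2  bdcdgagfgd$  $
    3  cdgagfgd$bd  d
    4  d$bdcdgagfg  g
    5  dcdgagfgd$b  b
    6  dgagfgd$bdc  c
    7  fgd$bdcdgag  g
    8  gagfgd$bdcd  d
    9  gd$bdcdgagf  f
   10  gfgd$bdcdga  a

dg$dgbcgdfa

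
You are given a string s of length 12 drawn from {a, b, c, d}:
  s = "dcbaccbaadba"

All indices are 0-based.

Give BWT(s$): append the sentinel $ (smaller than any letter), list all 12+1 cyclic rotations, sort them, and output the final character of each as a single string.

rank  rotation       last
    0  $dcbaccbaadba  a
    1  a$dcbaccbaadb  b
    2  aadba$dcbaccb  b
    3  accbaadba$dcb  b
    4  adba$dcbaccba  a
    5  ba$dcbaccbaad  d
    6  baadba$dcbacc  c
    7  baccbaadba$dc  c
    8  cbaadba$dcbac  c
    9  cbaccbaadba$d  d
   10  ccbaadba$dcba  a
   11  dba$dcbaccbaa  a
   12  dcbaccbaadba$  $

abbbadcccdaa$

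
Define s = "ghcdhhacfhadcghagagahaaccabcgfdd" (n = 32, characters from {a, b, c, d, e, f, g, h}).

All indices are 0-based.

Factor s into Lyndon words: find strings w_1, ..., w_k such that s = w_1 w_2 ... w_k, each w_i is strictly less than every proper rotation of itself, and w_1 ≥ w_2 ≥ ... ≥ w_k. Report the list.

["gh", "cdhh", "acfhadcghagagah", "aaccabcgfdd"]

emit factor 1: 'gh' (i=0, period=2)
emit factor 2: 'cdhh' (i=2, period=4)
emit factor 3: 'acfhadcghagagah' (i=6, period=15)
emit factor 4: 'aaccabcgfdd' (i=21, period=11)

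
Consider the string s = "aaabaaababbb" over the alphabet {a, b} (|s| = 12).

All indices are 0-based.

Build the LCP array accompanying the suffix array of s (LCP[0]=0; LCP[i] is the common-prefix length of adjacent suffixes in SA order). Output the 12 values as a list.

[0, 5, 2, 4, 1, 3, 2, 0, 1, 2, 1, 2]

rank | idx | suffix
   0 |   0 | aaabaaababbb
   1 |   4 | aaababbb
   2 |   1 | aabaaababbb
   3 |   5 | aababbb
   4 |   2 | abaaababbb
   5 |   6 | ababbb
   6 |   8 | abbb
   7 |  11 | b
   8 |   3 | baaababbb
   9 |   7 | babbb
  10 |  10 | bb
  11 |   9 | bbb

SA = [0, 4, 1, 5, 2, 6, 8, 11, 3, 7, 10, 9]
[i] adj suffixes → lcp
  [1] 0/4 → 5 ('aaaba')
  [2] 4/1 → 2 ('aa')
  [3] 1/5 → 4 ('aaba')
  [4] 5/2 → 1 ('a')
  [5] 2/6 → 3 ('aba')
  [6] 6/8 → 2 ('ab')
  [7] 8/11 → 0 ('')
  [8] 11/3 → 1 ('b')
  [9] 3/7 → 2 ('ba')
  [10] 7/10 → 1 ('b')
  [11] 10/9 → 2 ('bb')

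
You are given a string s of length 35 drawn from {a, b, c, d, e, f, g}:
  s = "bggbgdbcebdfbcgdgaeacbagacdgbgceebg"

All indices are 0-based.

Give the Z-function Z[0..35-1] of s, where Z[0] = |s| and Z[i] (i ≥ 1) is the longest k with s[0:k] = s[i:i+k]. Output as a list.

Z[0]=35
i=1: outside box; Z[1]=0
i=2: outside box; Z[2]=0
i=3: outside box; Z[3]=2 extend→box=[3,5)
i=4: min(r-i=1, Z[1]=0)=0; Z[4]=0
i=5: outside box; Z[5]=0
i=6: outside box; Z[6]=1 extend→box=[6,7)
i=7: outside box; Z[7]=0
i=8: outside box; Z[8]=0
i=9: outside box; Z[9]=1 extend→box=[9,10)
i=10: outside box; Z[10]=0
i=11: outside box; Z[11]=0
i=12: outside box; Z[12]=1 extend→box=[12,13)
i=13: outside box; Z[13]=0
i=14: outside box; Z[14]=0
i=15: outside box; Z[15]=0
i=16: outside box; Z[16]=0
i=17: outside box; Z[17]=0
i=18: outside box; Z[18]=0
i=19: outside box; Z[19]=0
i=20: outside box; Z[20]=0
i=21: outside box; Z[21]=1 extend→box=[21,22)
i=22: outside box; Z[22]=0
i=23: outside box; Z[23]=0
i=24: outside box; Z[24]=0
i=25: outside box; Z[25]=0
i=26: outside box; Z[26]=0
i=27: outside box; Z[27]=0
i=28: outside box; Z[28]=2 extend→box=[28,30)
i=29: min(r-i=1, Z[1]=0)=0; Z[29]=0
i=30: outside box; Z[30]=0
i=31: outside box; Z[31]=0
i=32: outside box; Z[32]=0
i=33: outside box; Z[33]=2 extend→box=[33,35)
i=34: min(r-i=1, Z[1]=0)=0; Z[34]=0

[35, 0, 0, 2, 0, 0, 1, 0, 0, 1, 0, 0, 1, 0, 0, 0, 0, 0, 0, 0, 0, 1, 0, 0, 0, 0, 0, 0, 2, 0, 0, 0, 0, 2, 0]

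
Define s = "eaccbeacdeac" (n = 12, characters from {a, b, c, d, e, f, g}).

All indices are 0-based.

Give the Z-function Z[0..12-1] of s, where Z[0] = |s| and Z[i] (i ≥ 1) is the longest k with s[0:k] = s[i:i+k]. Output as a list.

Z[0]=12
i=1: i≥r, start 0; Z[1]=0
i=2: i≥r, start 0; Z[2]=0
i=3: i≥r, start 0; Z[3]=0
i=4: i≥r, start 0; Z[4]=0
i=5: i≥r, start 0; Z[5]=3 grow→box=[5,8)
i=6: min(r-i=2, Z[1]=0)=0; Z[6]=0
i=7: min(r-i=1, Z[2]=0)=0; Z[7]=0
i=8: i≥r, start 0; Z[8]=0
i=9: i≥r, start 0; Z[9]=3 grow→box=[9,12)
i=10: min(r-i=2, Z[1]=0)=0; Z[10]=0
i=11: min(r-i=1, Z[2]=0)=0; Z[11]=0

[12, 0, 0, 0, 0, 3, 0, 0, 0, 3, 0, 0]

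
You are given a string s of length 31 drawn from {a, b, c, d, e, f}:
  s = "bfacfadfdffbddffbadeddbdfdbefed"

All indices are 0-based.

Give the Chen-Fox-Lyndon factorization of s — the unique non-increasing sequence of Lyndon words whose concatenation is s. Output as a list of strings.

emit factor 1: 'bf' (i=0, period=2)
emit factor 2: 'acfadfdffbddffbadeddbdfdbefed' (i=2, period=29)

["bf", "acfadfdffbddffbadeddbdfdbefed"]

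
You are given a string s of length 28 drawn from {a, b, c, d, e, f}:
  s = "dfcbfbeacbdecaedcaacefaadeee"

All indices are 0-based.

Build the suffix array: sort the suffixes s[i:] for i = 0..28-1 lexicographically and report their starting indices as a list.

rank | idx | suffix
   0 |  17 | aacefaadeee
   1 |  22 | aadeee
   2 |   7 | acbdecaedcaacefaadeee
   3 |  18 | acefaadeee
   4 |  23 | adeee
   5 |  13 | aedcaacefaadeee
   6 |   9 | bdecaedcaacefaadeee
   7 |   5 | beacbdecaedcaacefaadeee
   8 |   3 | bfbeacbdecaedcaacefaadeee
   9 |  16 | caacefaadeee
  10 |  12 | caedcaacefaadeee
  11 |   8 | cbdecaedcaacefaadeee
  12 |   2 | cbfbeacbdecaedcaacefaadeee
  13 |  19 | cefaadeee
  14 |  15 | dcaacefaadeee
  15 |  10 | decaedcaacefaadeee
  16 |  24 | deee
  17 |   0 | dfcbfbeacbdecaedcaacefaadeee
  18 |  27 | e
  19 |   6 | eacbdecaedcaacefaadeee
  20 |  11 | ecaedcaacefaadeee
  21 |  14 | edcaacefaadeee
  22 |  26 | ee
  23 |  25 | eee
  24 |  20 | efaadeee
  25 |  21 | faadeee
  26 |   4 | fbeacbdecaedcaacefaadeee
  27 |   1 | fcbfbeacbdecaedcaacefaadeee

[17, 22, 7, 18, 23, 13, 9, 5, 3, 16, 12, 8, 2, 19, 15, 10, 24, 0, 27, 6, 11, 14, 26, 25, 20, 21, 4, 1]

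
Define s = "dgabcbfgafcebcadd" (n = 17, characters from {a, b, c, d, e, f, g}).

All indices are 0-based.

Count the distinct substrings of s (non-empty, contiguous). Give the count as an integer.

141

rank | idx | suffix
   0 |   2 | abcbfgafcebcadd
   1 |  14 | add
   2 |   8 | afcebcadd
   3 |  12 | bcadd
   4 |   3 | bcbfgafcebcadd
   5 |   5 | bfgafcebcadd
   6 |  13 | cadd
   7 |   4 | cbfgafcebcadd
   8 |  10 | cebcadd
   9 |  16 | d
  10 |  15 | dd
  11 |   0 | dgabcbfgafcebcadd
  12 |  11 | ebcadd
  13 |   9 | fcebcadd
  14 |   6 | fgafcebcadd
  15 |   1 | gabcbfgafcebcadd
  16 |   7 | gafcebcadd

SA = [2, 14, 8, 12, 3, 5, 13, 4, 10, 16, 15, 0, 11, 9, 6, 1, 7]
[i] adj suffixes → lcp
  [1] 2/14 → 1 ('a')
  [2] 14/8 → 1 ('a')
  [3] 8/12 → 0 ('')
  [4] 12/3 → 2 ('bc')
  [5] 3/5 → 1 ('b')
  [6] 5/13 → 0 ('')
  [7] 13/4 → 1 ('c')
  [8] 4/10 → 1 ('c')
  [9] 10/16 → 0 ('')
  [10] 16/15 → 1 ('d')
  [11] 15/0 → 1 ('d')
  [12] 0/11 → 0 ('')
  [13] 11/9 → 0 ('')
  [14] 9/6 → 1 ('f')
  [15] 6/1 → 0 ('')
  [16] 1/7 → 2 ('ga')

n(n+1)/2 = 17·18/2 = 153
Σ LCP = 0 + 1 + 1 + 0 + 2 + 1 + 0 + 1 + 1 + 0 + 1 + 1 + 0 + 0 + 1 + 0 + 2 = 12
distinct = 153 − 12 = 141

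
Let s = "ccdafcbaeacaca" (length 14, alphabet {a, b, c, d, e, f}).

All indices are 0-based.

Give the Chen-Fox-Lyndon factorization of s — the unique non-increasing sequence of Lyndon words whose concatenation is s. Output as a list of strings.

["ccd", "afcb", "ae", "ac", "ac", "a"]

emit factor 1: 'ccd' (i=0, period=3)
emit factor 2: 'afcb' (i=3, period=4)
emit factor 3: 'ae' (i=7, period=2)
emit factor 4: 'ac' (i=9, period=2)
emit factor 5: 'ac' (i=11, period=2)
emit factor 6: 'a' (i=13, period=1)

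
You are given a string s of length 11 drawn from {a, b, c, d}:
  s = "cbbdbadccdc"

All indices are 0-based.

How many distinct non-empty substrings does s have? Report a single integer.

rank→(start, suffix):
  0 → (5, 'adccdc')
  1 → (4, 'badccdc')
  2 → (1, 'bbdbadccdc')
  3 → (2, 'bdbadccdc')
  4 → (10, 'c')
  5 → (0, 'cbbdbadccdc')
  6 → (7, 'ccdc')
  7 → (8, 'cdc')
  8 → (3, 'dbadccdc')
  9 → (9, 'dc')
  10 → (6, 'dccdc')

SA = [5, 4, 1, 2, 10, 0, 7, 8, 3, 9, 6]
[i] adj suffixes → lcp
  [1] 5/4 → 0 ('')
  [2] 4/1 → 1 ('b')
  [3] 1/2 → 1 ('b')
  [4] 2/10 → 0 ('')
  [5] 10/0 → 1 ('c')
  [6] 0/7 → 1 ('c')
  [7] 7/8 → 1 ('c')
  [8] 8/3 → 0 ('')
  [9] 3/9 → 1 ('d')
  [10] 9/6 → 2 ('dc')

n(n+1)/2 = 11·12/2 = 66
Σ LCP = 0 + 0 + 1 + 1 + 0 + 1 + 1 + 1 + 0 + 1 + 2 = 8
distinct = 66 − 8 = 58

58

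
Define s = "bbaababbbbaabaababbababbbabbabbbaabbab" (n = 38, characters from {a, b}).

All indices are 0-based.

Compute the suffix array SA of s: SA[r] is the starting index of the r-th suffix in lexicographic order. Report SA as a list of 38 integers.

[10, 13, 2, 32, 36, 11, 14, 19, 3, 33, 16, 25, 28, 21, 5, 37, 9, 12, 1, 31, 35, 18, 15, 24, 27, 20, 4, 8, 0, 30, 34, 17, 23, 26, 7, 29, 22, 6]

sorted suffixes:
  #0 SA[0]=10  'aabaababbababbbabbabbbaabbab'
  #1 SA[1]=13  'aababbababbbabbabbbaabbab'
  #2 SA[2]=2  'aababbbbaabaababbababbbabbabbbaabbab'
  #3 SA[3]=32  'aabbab'
  #4 SA[4]=36  'ab'
  #5 SA[5]=11  'abaababbababbbabbabbbaabbab'
  #6 SA[6]=14  'ababbababbbabbabbbaabbab'
  #7 SA[7]=19  'ababbbabbabbbaabbab'
  #8 SA[8]=3  'ababbbbaabaababbababbbabbabbbaabbab'
  #9 SA[9]=33  'abbab'
  #10 SA[10]=16  'abbababbbabbabbbaabbab'
  #11 SA[11]=25  'abbabbbaabbab'
  #12 SA[12]=28  'abbbaabbab'
  #13 SA[13]=21  'abbbabbabbbaabbab'
  #14 SA[14]=5  'abbbbaabaababbababbbabbabbbaabbab'
  #15 SA[15]=37  'b'
  #16 SA[16]=9  'baabaababbababbbabbabbbaabbab'
  #17 SA[17]=12  'baababbababbbabbabbbaabbab'
  #18 SA[18]=1  'baababbbbaabaababbababbbabbabbbaabbab'
  #19 SA[19]=31  'baabbab'
  #20 SA[20]=35  'bab'
  #21 SA[21]=18  'bababbbabbabbbaabbab'
  #22 SA[22]=15  'babbababbbabbabbbaabbab'
  #23 SA[23]=24  'babbabbbaabbab'
  #24 SA[24]=27  'babbbaabbab'
  #25 SA[25]=20  'babbbabbabbbaabbab'
  #26 SA[26]=4  'babbbbaabaababbababbbabbabbbaabbab'
  #27 SA[27]=8  'bbaabaababbababbbabbabbbaabbab'
  #28 SA[28]=0  'bbaababbbbaabaababbababbbabbabbbaabbab'
  #29 SA[29]=30  'bbaabbab'
  #30 SA[30]=34  'bbab'
  #31 SA[31]=17  'bbababbbabbabbbaabbab'
  #32 SA[32]=23  'bbabbabbbaabbab'
  #33 SA[33]=26  'bbabbbaabbab'
  #34 SA[34]=7  'bbbaabaababbababbbabbabbbaabbab'
  #35 SA[35]=29  'bbbaabbab'
  #36 SA[36]=22  'bbbabbabbbaabbab'
  #37 SA[37]=6  'bbbbaabaababbababbbabbabbbaabbab'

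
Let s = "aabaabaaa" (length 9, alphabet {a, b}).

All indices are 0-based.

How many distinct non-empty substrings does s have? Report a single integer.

27

sorted suffixes:
  #0 SA[0]=8  'a'
  #1 SA[1]=7  'aa'
  #2 SA[2]=6  'aaa'
  #3 SA[3]=3  'aabaaa'
  #4 SA[4]=0  'aabaabaaa'
  #5 SA[5]=4  'abaaa'
  #6 SA[6]=1  'abaabaaa'
  #7 SA[7]=5  'baaa'
  #8 SA[8]=2  'baabaaa'

SA = [8, 7, 6, 3, 0, 4, 1, 5, 2]
rank  pair      lcp
   1  s[8:],s[7:]  1  'a'
   2  s[7:],s[6:]  2  'aa'
   3  s[6:],s[3:]  2  'aa'
   4  s[3:],s[0:]  5  'aabaa'
   5  s[0:],s[4:]  1  'a'
   6  s[4:],s[1:]  4  'abaa'
   7  s[1:],s[5:]  0  ''
   8  s[5:],s[2:]  3  'baa'

n(n+1)/2 = 9·10/2 = 45
Σ LCP = 0 + 1 + 2 + 2 + 5 + 1 + 4 + 0 + 3 = 18
distinct = 45 − 18 = 27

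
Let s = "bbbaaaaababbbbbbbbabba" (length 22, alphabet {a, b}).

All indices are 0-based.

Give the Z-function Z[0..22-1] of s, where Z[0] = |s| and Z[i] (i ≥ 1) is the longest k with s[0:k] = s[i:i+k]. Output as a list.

[22, 2, 1, 0, 0, 0, 0, 0, 1, 0, 3, 3, 3, 3, 3, 4, 2, 1, 0, 2, 1, 0]

Z[0]=22
i=1: fresh scan; Z[1]=2 grow→box=[1,3)
i=2: min(r-i=1, Z[1]=2)=1; Z[2]=1
i=3: fresh scan; Z[3]=0
i=4: fresh scan; Z[4]=0
i=5: fresh scan; Z[5]=0
i=6: fresh scan; Z[6]=0
i=7: fresh scan; Z[7]=0
i=8: fresh scan; Z[8]=1 grow→box=[8,9)
i=9: fresh scan; Z[9]=0
i=10: fresh scan; Z[10]=3 grow→box=[10,13)
i=11: min(r-i=2, Z[1]=2)=2; Z[11]=3 grow→box=[11,14)
i=12: min(r-i=2, Z[1]=2)=2; Z[12]=3 grow→box=[12,15)
i=13: min(r-i=2, Z[1]=2)=2; Z[13]=3 grow→box=[13,16)
i=14: min(r-i=2, Z[1]=2)=2; Z[14]=3 grow→box=[14,17)
i=15: min(r-i=2, Z[1]=2)=2; Z[15]=4 grow→box=[15,19)
i=16: min(r-i=3, Z[1]=2)=2; Z[16]=2
i=17: min(r-i=2, Z[2]=1)=1; Z[17]=1
i=18: min(r-i=1, Z[3]=0)=0; Z[18]=0
i=19: fresh scan; Z[19]=2 grow→box=[19,21)
i=20: min(r-i=1, Z[1]=2)=1; Z[20]=1
i=21: fresh scan; Z[21]=0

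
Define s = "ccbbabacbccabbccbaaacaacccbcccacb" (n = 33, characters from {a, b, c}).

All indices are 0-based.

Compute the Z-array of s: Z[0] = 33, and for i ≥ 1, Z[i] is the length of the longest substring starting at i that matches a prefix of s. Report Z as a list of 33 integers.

[33, 1, 0, 0, 0, 0, 0, 1, 0, 2, 1, 0, 0, 0, 3, 1, 0, 0, 0, 0, 1, 0, 0, 2, 3, 1, 0, 2, 2, 1, 0, 1, 0]

Z[0]=33
i=1: fresh scan; Z[1]=1 grow→box=[1,2)
i=2: fresh scan; Z[2]=0
i=3: fresh scan; Z[3]=0
i=4: fresh scan; Z[4]=0
i=5: fresh scan; Z[5]=0
i=6: fresh scan; Z[6]=0
i=7: fresh scan; Z[7]=1 grow→box=[7,8)
i=8: fresh scan; Z[8]=0
i=9: fresh scan; Z[9]=2 grow→box=[9,11)
i=10: min(r-i=1, Z[1]=1)=1; Z[10]=1
i=11: fresh scan; Z[11]=0
i=12: fresh scan; Z[12]=0
i=13: fresh scan; Z[13]=0
i=14: fresh scan; Z[14]=3 grow→box=[14,17)
i=15: min(r-i=2, Z[1]=1)=1; Z[15]=1
i=16: min(r-i=1, Z[2]=0)=0; Z[16]=0
i=17: fresh scan; Z[17]=0
i=18: fresh scan; Z[18]=0
i=19: fresh scan; Z[19]=0
i=20: fresh scan; Z[20]=1 grow→box=[20,21)
i=21: fresh scan; Z[21]=0
i=22: fresh scan; Z[22]=0
i=23: fresh scan; Z[23]=2 grow→box=[23,25)
i=24: min(r-i=1, Z[1]=1)=1; Z[24]=3 grow→box=[24,27)
i=25: min(r-i=2, Z[1]=1)=1; Z[25]=1
i=26: min(r-i=1, Z[2]=0)=0; Z[26]=0
i=27: fresh scan; Z[27]=2 grow→box=[27,29)
i=28: min(r-i=1, Z[1]=1)=1; Z[28]=2 grow→box=[28,30)
i=29: min(r-i=1, Z[1]=1)=1; Z[29]=1
i=30: fresh scan; Z[30]=0
i=31: fresh scan; Z[31]=1 grow→box=[31,32)
i=32: fresh scan; Z[32]=0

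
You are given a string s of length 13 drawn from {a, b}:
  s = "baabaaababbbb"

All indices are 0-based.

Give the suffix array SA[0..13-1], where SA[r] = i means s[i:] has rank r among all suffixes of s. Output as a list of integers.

rank→(start, suffix):
  0 → (4, 'aaababbbb')
  1 → (1, 'aabaaababbbb')
  2 → (5, 'aababbbb')
  3 → (2, 'abaaababbbb')
  4 → (6, 'ababbbb')
  5 → (8, 'abbbb')
  6 → (12, 'b')
  7 → (3, 'baaababbbb')
  8 → (0, 'baabaaababbbb')
  9 → (7, 'babbbb')
  10 → (11, 'bb')
  11 → (10, 'bbb')
  12 → (9, 'bbbb')

[4, 1, 5, 2, 6, 8, 12, 3, 0, 7, 11, 10, 9]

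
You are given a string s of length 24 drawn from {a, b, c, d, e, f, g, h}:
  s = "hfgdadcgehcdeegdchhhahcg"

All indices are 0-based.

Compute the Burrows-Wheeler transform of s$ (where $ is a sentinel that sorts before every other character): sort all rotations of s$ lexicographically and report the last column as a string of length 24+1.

gdhhhddgagcdeghcfechea$hc

rank  rotation                   last
    0  $hfgdadcgehcdeegdchhhahcg  g
    1  adcgehcdeegdchhhahcg$hfgd  d
    2  ahcg$hfgdadcgehcdeegdchhh  h
    3  cdeegdchhhahcg$hfgdadcgeh  h
    4  cg$hfgdadcgehcdeegdchhhah  h
    5  cgehcdeegdchhhahcg$hfgdad  d
    6  chhhahcg$hfgdadcgehcdeegd  d
    7  dadcgehcdeegdchhhahcg$hfg  g
    8  dcgehcdeegdchhhahcg$hfgda  a
    9  dchhhahcg$hfgdadcgehcdeeg  g
   10  deegdchhhahcg$hfgdadcgehc  c
   11  eegdchhhahcg$hfgdadcgehcd  d
   12  egdchhhahcg$hfgdadcgehcde  e
   13  ehcdeegdchhhahcg$hfgdadcg  g
   14  fgdadcgehcdeegdchhhahcg$h  h
   15  g$hfgdadcgehcdeegdchhhahc  c
   16  gdadcgehcdeegdchhhahcg$hf  f
   17  gdchhhahcg$hfgdadcgehcdee  e
   18  gehcdeegdchhhahcg$hfgdadc  c
   19  hahcg$hfgdadcgehcdeegdchh  h
   20  hcdeegdchhhahcg$hfgdadcge  e
   21  hcg$hfgdadcgehcdeegdchhha  a
   22  hfgdadcgehcdeegdchhhahcg$  $
   23  hhahcg$hfgdadcgehcdeegdch  h
   24  hhhahcg$hfgdadcgehcdeegdc  c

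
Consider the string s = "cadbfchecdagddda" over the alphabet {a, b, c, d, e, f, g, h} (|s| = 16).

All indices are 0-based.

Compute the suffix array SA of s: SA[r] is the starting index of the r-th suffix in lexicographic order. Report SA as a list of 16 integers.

rank→(start, suffix):
  0 → (15, 'a')
  1 → (1, 'adbfchecdagddda')
  2 → (10, 'agddda')
  3 → (3, 'bfchecdagddda')
  4 → (0, 'cadbfchecdagddda')
  5 → (8, 'cdagddda')
  6 → (5, 'checdagddda')
  7 → (14, 'da')
  8 → (9, 'dagddda')
  9 → (2, 'dbfchecdagddda')
  10 → (13, 'dda')
  11 → (12, 'ddda')
  12 → (7, 'ecdagddda')
  13 → (4, 'fchecdagddda')
  14 → (11, 'gddda')
  15 → (6, 'hecdagddda')

[15, 1, 10, 3, 0, 8, 5, 14, 9, 2, 13, 12, 7, 4, 11, 6]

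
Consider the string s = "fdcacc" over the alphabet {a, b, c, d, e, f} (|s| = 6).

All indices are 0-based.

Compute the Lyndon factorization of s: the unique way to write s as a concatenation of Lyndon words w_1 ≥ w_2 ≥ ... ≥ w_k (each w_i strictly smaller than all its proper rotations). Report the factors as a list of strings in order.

["f", "d", "c", "acc"]

emit factor 1: 'f' (i=0, period=1)
emit factor 2: 'd' (i=1, period=1)
emit factor 3: 'c' (i=2, period=1)
emit factor 4: 'acc' (i=3, period=3)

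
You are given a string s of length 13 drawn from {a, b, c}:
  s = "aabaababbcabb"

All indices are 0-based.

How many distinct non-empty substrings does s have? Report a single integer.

sorted suffixes:
  #0 SA[0]=0  'aabaababbcabb'
  #1 SA[1]=3  'aababbcabb'
  #2 SA[2]=1  'abaababbcabb'
  #3 SA[3]=4  'ababbcabb'
  #4 SA[4]=10  'abb'
  #5 SA[5]=6  'abbcabb'
  #6 SA[6]=12  'b'
  #7 SA[7]=2  'baababbcabb'
  #8 SA[8]=5  'babbcabb'
  #9 SA[9]=11  'bb'
  #10 SA[10]=7  'bbcabb'
  #11 SA[11]=8  'bcabb'
  #12 SA[12]=9  'cabb'

SA = [0, 3, 1, 4, 10, 6, 12, 2, 5, 11, 7, 8, 9]
[i] adj suffixes → lcp
  [1] 0/3 → 4 ('aaba')
  [2] 3/1 → 1 ('a')
  [3] 1/4 → 3 ('aba')
  [4] 4/10 → 2 ('ab')
  [5] 10/6 → 3 ('abb')
  [6] 6/12 → 0 ('')
  [7] 12/2 → 1 ('b')
  [8] 2/5 → 2 ('ba')
  [9] 5/11 → 1 ('b')
  [10] 11/7 → 2 ('bb')
  [11] 7/8 → 1 ('b')
  [12] 8/9 → 0 ('')

n(n+1)/2 = 13·14/2 = 91
Σ LCP = 0 + 4 + 1 + 3 + 2 + 3 + 0 + 1 + 2 + 1 + 2 + 1 + 0 = 20
distinct = 91 − 20 = 71

71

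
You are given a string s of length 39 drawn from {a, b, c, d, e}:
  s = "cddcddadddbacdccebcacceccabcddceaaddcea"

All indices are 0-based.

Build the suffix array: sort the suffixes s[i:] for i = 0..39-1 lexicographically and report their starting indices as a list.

rank | idx | suffix
   0 |  38 | a
   1 |  32 | aaddcea
   2 |  25 | abcddceaaddcea
   3 |  19 | acceccabcddceaaddcea
   4 |  11 | acdccebcacceccabcddceaaddcea
   5 |  33 | addcea
   6 |   6 | adddbacdccebcacceccabcddceaaddcea
   7 |  10 | bacdccebcacceccabcddceaaddcea
   8 |  17 | bcacceccabcddceaaddcea
   9 |  26 | bcddceaaddcea
  10 |  24 | cabcddceaaddcea
  11 |  18 | cacceccabcddceaaddcea
  12 |  23 | ccabcddceaaddcea
  13 |  14 | ccebcacceccabcddceaaddcea
  14 |  20 | cceccabcddceaaddcea
  15 |  12 | cdccebcacceccabcddceaaddcea
  16 |   3 | cddadddbacdccebcacceccabcddceaaddcea
  17 |   0 | cddcddadddbacdccebcacceccabcddceaaddcea
  18 |  27 | cddceaaddcea
  19 |  36 | cea
  20 |  30 | ceaaddcea
  21 |  15 | cebcacceccabcddceaaddcea
  22 |  21 | ceccabcddceaaddcea
  23 |   5 | dadddbacdccebcacceccabcddceaaddcea
  24 |   9 | dbacdccebcacceccabcddceaaddcea
  25 |  13 | dccebcacceccabcddceaaddcea
  26 |   2 | dcddadddbacdccebcacceccabcddceaaddcea
  27 |  35 | dcea
  28 |  29 | dceaaddcea
  29 |   4 | ddadddbacdccebcacceccabcddceaaddcea
  30 |   8 | ddbacdccebcacceccabcddceaaddcea
  31 |   1 | ddcddadddbacdccebcacceccabcddceaaddcea
  32 |  34 | ddcea
  33 |  28 | ddceaaddcea
  34 |   7 | dddbacdccebcacceccabcddceaaddcea
  35 |  37 | ea
  36 |  31 | eaaddcea
  37 |  16 | ebcacceccabcddceaaddcea
  38 |  22 | eccabcddceaaddcea

[38, 32, 25, 19, 11, 33, 6, 10, 17, 26, 24, 18, 23, 14, 20, 12, 3, 0, 27, 36, 30, 15, 21, 5, 9, 13, 2, 35, 29, 4, 8, 1, 34, 28, 7, 37, 31, 16, 22]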